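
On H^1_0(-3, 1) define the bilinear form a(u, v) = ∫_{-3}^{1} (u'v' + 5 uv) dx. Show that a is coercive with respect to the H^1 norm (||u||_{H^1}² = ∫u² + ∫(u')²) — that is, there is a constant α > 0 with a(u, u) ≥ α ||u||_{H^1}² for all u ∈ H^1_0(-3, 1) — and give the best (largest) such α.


α = 1

Coercivity of a(·,·) on H^1_0(-3, 1) means a(u, u) ≥ α ||u||_{H^1}² for every u ∈ H^1_0.
The interval has length L = 4, and Poincaré/coercivity depend only on L. Here a(u, u) = ∫(u')² + (5)·∫u².
Here c = 5 ≥ 1, so a(u,u) = ∫(u')² + c∫u² ≥ ∫(u')² + ∫u² = ||u||_{H^1}², i.e. α = 1 works. No larger α is possible: a(u,u) ≥ α||u||_{H^1}² means (1−α)∫(u')² ≥ (α−c)∫u², and for the modes u_n = sin(nπ(x−x₀)/L) (x₀ the left endpoint) one has ∫u_n²/∫(u_n')² = (L/(nπ))² → 0, so a(u_n,u_n)/||u_n||_{H^1}² → 1. Hence the optimal constant is α = 1.
Therefore α = 1.


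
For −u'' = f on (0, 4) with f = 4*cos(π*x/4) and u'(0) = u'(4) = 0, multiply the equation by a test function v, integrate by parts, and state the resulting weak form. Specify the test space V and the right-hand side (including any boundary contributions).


V = H^1(0, 4) (no boundary constraint on v; u is determined up to an additive constant); weak form: ∫_0^4 u'v' dx = ∫_0^4 (4*cos(π*x/4)) v dx for all v ∈ V.

Multiply both sides by a test function v and integrate from 0 to 4:
  ∫_0^4 −u''(x) v(x) dx = ∫_0^4 f(x) v(x) dx.
Integrate the LHS by parts once:
  ∫_0^4 −u'' v dx = −[u'(x) v(x)]_0^4 + ∫_0^4 u'(x) v'(x) dx.
Thus ∫_0^4 u'(x) v'(x) dx = ∫_0^4 f(x) v(x) dx + [u'(x) v(x)]_0^4.
Choose V so that boundary terms are either known or forced to vanish.
u has homogeneous Neumann: u'(0) = u'(4) = 0. So [u' v]_0^4 = 0·v(4) − 0·v(0) = 0 for any v; take V = H^1(0, 4).
Weak formulation: find u (satisfying any essential BC) such that ∫_0^4 u'(x) v'(x) dx = ∫_0^4 f v dx for all v ∈ V (homogeneous Neumann, so boundary terms vanish).
Substituting f(x) = 4*cos(π*x/4), the right-hand side is ∫_0^4 (4*cos(π*x/4)) v dx.
Compatibility check (pure Neumann): taking v ≡ 1 ∈ V gives 0 = ∫_0^4 f dx + (0) − (0), i.e. ∫_0^4 f dx must equal u'(0) − u'(4) = 0. Indeed ∫_0^4 (4*cos(π*x/4)) dx = 0, so the data are compatible. The solution is then unique only up to an additive constant (fix it e.g. by requiring ∫_0^4 u dx = 0).


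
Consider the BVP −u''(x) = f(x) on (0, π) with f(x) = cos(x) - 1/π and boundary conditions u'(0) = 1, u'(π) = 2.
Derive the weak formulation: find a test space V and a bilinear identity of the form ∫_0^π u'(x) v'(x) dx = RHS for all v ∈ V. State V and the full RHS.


V = H^1(0, π) (v unrestricted at boundary; u is determined up to an additive constant); weak form: ∫_0^π u'v' dx = ∫_0^π (cos(x) - 1/π) v dx + 2·v(π) − v(0) for all v ∈ V.

Multiply both sides by a test function v and integrate from 0 to π:
  ∫_0^π −u''(x) v(x) dx = ∫_0^π f(x) v(x) dx.
Integrate the LHS by parts once:
  ∫_0^π −u'' v dx = −[u'(x) v(x)]_0^π + ∫_0^π u'(x) v'(x) dx.
Thus ∫_0^π u'(x) v'(x) dx = ∫_0^π f(x) v(x) dx + [u'(x) v(x)]_0^π.
Choose V so that boundary terms are either known or forced to vanish.
u has inhomogeneous Neumann u'(0) = 1, u'(π) = 2. [u' v]_0^π = (2)·v(π) − (1)·v(0) = 2·v(π) − v(0). Take V = H^1(0, π); boundary term becomes part of RHS.
Weak formulation: find u (satisfying any essential BC) such that ∫_0^π u'(x) v'(x) dx = ∫_0^π f v dx + 2·v(π) − v(0) for all v ∈ V (Neumann data are natural BCs: they enter the RHS as boundary terms).
Substituting f(x) = cos(x) - 1/π, the right-hand side is ∫_0^π (cos(x) - 1/π) v dx + 2·v(π) − v(0).
Compatibility check (pure Neumann): taking v ≡ 1 ∈ V gives 0 = ∫_0^π f dx + (2) − (1), i.e. ∫_0^π f dx must equal u'(0) − u'(π) = -1. Indeed ∫_0^π (cos(x) - 1/π) dx = -1, so the data are compatible. The solution is then unique only up to an additive constant (fix it e.g. by requiring ∫_0^π u dx = 0).


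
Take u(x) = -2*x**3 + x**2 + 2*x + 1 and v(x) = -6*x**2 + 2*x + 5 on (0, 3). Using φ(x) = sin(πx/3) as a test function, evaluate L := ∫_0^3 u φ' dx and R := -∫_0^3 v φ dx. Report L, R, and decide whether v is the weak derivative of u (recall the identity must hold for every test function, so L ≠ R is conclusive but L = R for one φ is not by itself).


LHS = -648/π^3 + 132/π, RHS = -648/π^3 + 114/π. No, v is not the weak derivative of u.

u(x) = -2*x**3 + x**2 + 2*x + 1, classical derivative u'(x) = -6*x**2 + 2*x + 2.
φ(x) = sin(πx/3), so φ'(x) = π*cos(π*x/3)/3.
Note φ(0) = φ(3) = 0, so the boundary term u·φ vanishes.
LHS = ∫_0^3 u(x) φ'(x) dx = ∫_0^3 (-2*π*x^3*cos(π*x/3)/3 + π*x^2*cos(π*x/3)/3 + 2*π*x*cos(π*x/3)/3 + π*cos(π*x/3)/3) dx. Term by term:
  ∫_0^3 π*cos(π*x/3)/3 dx = 0;  ∫_0^3 -2*π*x^3*cos(π*x/3)/3 dx = -648/π^3 + 162/π;  ∫_0^3 π*x^2*cos(π*x/3)/3 dx = -18/π;
  ∫_0^3 2*π*x*cos(π*x/3)/3 dx = -12/π.
Sum: 0 + -648/π^3 + 162/π − 18/π − 12/π = -648/π^3 + 132/π.
So LHS = -648/π^3 + 132/π.
∫_0^3 v(x) φ(x) dx = ∫_0^3 (-6*x^2*sin(π*x/3) + 2*x*sin(π*x/3) + 5*sin(π*x/3)) dx. Term by term:
  ∫_0^3 5*sin(π*x/3) dx = 30/π;  ∫_0^3 -6*x^2*sin(π*x/3) dx = -162/π + 648/π^3;  ∫_0^3 2*x*sin(π*x/3) dx = 18/π.
Sum: 30/π + -162/π + 648/π^3 + 18/π = -114/π + 648/π^3.
So RHS = -∫_0^3 v(x) φ(x) dx = -648/π^3 + 114/π.
LHS − RHS = 18/π ≠ 0, so the identity fails.
(For a valid weak derivative the identity must hold for EVERY test function, in particular this one. The failure shows v is NOT the weak derivative of u.)
Correct weak derivative would be u'(x) = -6*x**2 + 2*x + 2.


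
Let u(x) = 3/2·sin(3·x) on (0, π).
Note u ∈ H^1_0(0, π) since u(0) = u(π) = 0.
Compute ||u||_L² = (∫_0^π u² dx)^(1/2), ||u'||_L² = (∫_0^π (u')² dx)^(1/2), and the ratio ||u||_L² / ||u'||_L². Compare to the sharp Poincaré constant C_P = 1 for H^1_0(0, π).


||u||_L² / ||u'||_L² = 1/3 < C_P = 1.

u(x) = 3/2·sin(3·x), so u'(x) = 9*cos(3*x)/2.
Writing u(x) = A·sin(kπx/L) with A = 3/2 and k = 3, use ∫_0^L sin²(kπx/L) dx = L/2 and ∫_0^L cos²(kπx/L) dx = L/2.
u² = 9/4·sin²(3·x) and (u')² = 81/4·cos²(3·x), and each of sin², cos² integrates to L/2 = π/2 over (0, π).
∫_0^π u² dx = 9*π/8, so ||u||_L² = 3*sqrt(2)*sqrt(π)/4.
∫_0^π (u')² dx = 81*π/8, so ||u'||_L² = 9*sqrt(2)*sqrt(π)/4.
Ratio ||u||_L² / ||u'||_L² = 1/3.
Sharp Poincaré constant on H^1_0(0, π) is C_P = L/π = 1, achieved by sin(x).
This is the k = 3 harmonic; the ratio L/(kπ) is strictly less than C_P = L/π, consistent with the sharp inequality ||u||_L² ≤ C_P ||u'||_L².


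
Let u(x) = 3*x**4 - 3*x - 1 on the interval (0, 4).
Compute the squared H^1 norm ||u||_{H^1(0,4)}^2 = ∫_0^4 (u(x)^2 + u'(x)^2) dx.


||u||_{H^1}^2 = 20346952/35

The H^1 norm (squared) on an interval (0, L) is
  ||u||_{H^1}^2 = ∫_0^L u(x)^2 dx + ∫_0^L u'(x)^2 dx.
Compute u'(x) = 12*x**3 - 3.
Then u(x)^2 = 9*x**8 - 18*x**5 - 6*x**4 + 9*x**2 + 6*x + 1 and u'(x)^2 = 144*x**6 - 72*x**3 + 9.
Integrate each monomial from 0 to 4 using ∫_0^4 c·x^n dx = c·4^(n+1)/(n+1):
  ∫_0^4 u(x)^2 dx = ∫_0^4 (9*x^8 - 18*x^5 - 6*x^4 + 9*x^2 + 6*x + 1) dx. Term by term:
    ∫_0^4 9*x^8 dx = 262144;  ∫_0^4 -18*x^5 dx = -12288;  ∫_0^4 -6*x^4 dx = -6144/5;
    ∫_0^4 9*x^2 dx = 192;  ∫_0^4 6*x dx = 48;  ∫_0^4 1 dx = 4.
  Sum: 262144 − 12288 − 6144/5 + 192 + 48 + 4 = 1244356/5.
  ∫_0^4 u'(x)^2 dx = ∫_0^4 (144*x^6 - 72*x^3 + 9) dx. Term by term:
    ∫_0^4 144*x^6 dx = 2359296/7;  ∫_0^4 -72*x^3 dx = -4608;  ∫_0^4 9 dx = 36.
  Sum: 2359296/7 − 4608 + 36 = 2327292/7.
Adding: ||u||_{H^1}^2 = 1244356/5 + 2327292/7 = 20346952/35.


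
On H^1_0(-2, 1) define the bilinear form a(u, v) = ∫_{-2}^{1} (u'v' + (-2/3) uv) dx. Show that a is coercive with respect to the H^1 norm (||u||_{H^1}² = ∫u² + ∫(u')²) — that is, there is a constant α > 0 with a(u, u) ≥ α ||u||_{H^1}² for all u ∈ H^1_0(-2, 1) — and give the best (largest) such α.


α = (-6 + π^2)/(9 + π^2)

Coercivity of a(·,·) on H^1_0(-2, 1) means a(u, u) ≥ α ||u||_{H^1}² for every u ∈ H^1_0.
The interval has length L = 3, and Poincaré/coercivity depend only on L. Here a(u, u) = ∫(u')² + (-2/3)·∫u².
Here c = -2/3 < 0 with |c| < (π/L)² = π^2/9, so coercivity still holds. The condition a(u,u) ≥ α||u||_{H^1}² reads (1−α)∫(u')² ≥ (α−c)∫u². Any admissible α is ≤ 1 (rapidly oscillating u have ∫u²/∫(u')² → 0), and α = 1 would force 0 ≥ (1−c)∫u², impossible since c < 1; so 1−α > 0. By the sharp Poincaré inequality on H^1_0 of an interval of length L, ∫(u')² ≥ (π/L)²∫u² with equality for the first sine mode sin(π(x−x₀)/L) (x₀ the left endpoint), so the inequality holds for all u iff (1−α)(π/L)² ≥ α − c, i.e. α ≤ ((π/L)² + c)/((π/L)² + 1) = (1 + c(L/π)²)/(1 + (L/π)²). (Direct route, valid since c ≤ 0: Poincaré gives c∫u² ≥ c(L/π)²∫(u')², so a(u,u) ≥ (1 + c(L/π)²)∫(u')², while ||u||_{H^1}² ≤ (1 + (L/π)²)∫(u')²; dividing yields the same α.) With (π/L)² = π^2/9 and c = -2/3, the largest admissible constant is α = ((π/L)² + c)/((π/L)² + 1).
Simplifying, α = (-6 + π^2)/(9 + π^2).


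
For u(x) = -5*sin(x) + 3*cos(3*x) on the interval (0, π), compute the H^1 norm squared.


||u||_{H^1(0,π)}^2 = 70*π

u'(x) = -9*sin(3*x) - 5*cos(x).
Expand u² and (u')² and integrate term by term on (0, π), using: for integers n ≥ 1, ∫_0^π sin²(nx) dx = ∫_0^π cos²(nx) dx = π/2; for n ≠ n', ∫_0^π sin(nx)sin(n'x) dx = ∫_0^π cos(nx)cos(n'x) dx = 0; and by product-to-sum, ∫_0^π sin(nx)cos(n'x) dx = ½∫_0^π [sin((n+n')x) + sin((n−n')x)] dx, which is 0 when n+n' is even and 2n/(n²−n'²) when n+n' is odd (it need not vanish on (0, π)).
  u² squared terms: (-5)²·∫sin(x)² dx = 25·π/2 = 25*π/2;  (3)²·∫cos(3x)² dx = 9·π/2 = 9*π/2.
  u² cross terms: 2·(-5)·(3)·∫sin(x)·cos(3x) dx = -30·(0) = 0.
  So ∫_0^π u² dx = 25*π/2 + 9*π/2 + 0 = 17*π.
  (u')² squared terms: (-9)²·∫sin(3x)² dx = 81·π/2 = 81*π/2;  (-5)²·∫cos(x)² dx = 25·π/2 = 25*π/2.
  (u')² cross terms: 2·(-9)·(-5)·∫sin(3x)·cos(x) dx = 90·(0) = 0.
  So ∫_0^π (u')² dx = 81*π/2 + 25*π/2 + 0 = 53*π.
||u||_{H^1}^2 = (17*π) + (53*π) = 70*π.


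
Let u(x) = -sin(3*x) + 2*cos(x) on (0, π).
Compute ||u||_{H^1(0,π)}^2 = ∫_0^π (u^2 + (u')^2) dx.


||u||_{H^1(0,π)}^2 = 9*π

u'(x) = -2*sin(x) - 3*cos(3*x).
Expand u² and (u')² and integrate term by term on (0, π), using: for integers n ≥ 1, ∫_0^π sin²(nx) dx = ∫_0^π cos²(nx) dx = π/2; for n ≠ n', ∫_0^π sin(nx)sin(n'x) dx = ∫_0^π cos(nx)cos(n'x) dx = 0; and by product-to-sum, ∫_0^π sin(nx)cos(n'x) dx = ½∫_0^π [sin((n+n')x) + sin((n−n')x)] dx, which is 0 when n+n' is even and 2n/(n²−n'²) when n+n' is odd (it need not vanish on (0, π)).
  u² squared terms: (-1)²·∫sin(3x)² dx = 1·π/2 = π/2;  (2)²·∫cos(x)² dx = 4·π/2 = 2*π.
  u² cross terms: 2·(-1)·(2)·∫sin(3x)·cos(x) dx = -4·(0) = 0.
  So ∫_0^π u² dx = π/2 + 2*π + 0 = 5*π/2.
  (u')² squared terms: (-3)²·∫cos(3x)² dx = 9·π/2 = 9*π/2;  (-2)²·∫sin(x)² dx = 4·π/2 = 2*π.
  (u')² cross terms: 2·(-3)·(-2)·∫cos(3x)·sin(x) dx = 12·(0) = 0.
  So ∫_0^π (u')² dx = 9*π/2 + 2*π + 0 = 13*π/2.
||u||_{H^1}^2 = (5*π/2) + (13*π/2) = 9*π.


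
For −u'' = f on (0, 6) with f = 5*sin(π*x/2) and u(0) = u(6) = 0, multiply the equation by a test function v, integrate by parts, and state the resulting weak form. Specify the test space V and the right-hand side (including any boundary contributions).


V = H^1_0(0, 6) (so v(0) = v(6) = 0); weak form: ∫_0^6 u'v' dx = ∫_0^6 (5*sin(π*x/2)) v dx for all v ∈ V.

Multiply both sides by a test function v and integrate from 0 to 6:
  ∫_0^6 −u''(x) v(x) dx = ∫_0^6 f(x) v(x) dx.
Integrate the LHS by parts once:
  ∫_0^6 −u'' v dx = −[u'(x) v(x)]_0^6 + ∫_0^6 u'(x) v'(x) dx.
Thus ∫_0^6 u'(x) v'(x) dx = ∫_0^6 f(x) v(x) dx + [u'(x) v(x)]_0^6.
Choose V so that boundary terms are either known or forced to vanish.
u is Dirichlet: u(0) = u(6) = 0. Let V = H^1_0(0, 6); then v(0) = v(6) = 0, and [u' v]_0^6 = 0.
Weak formulation: find u (satisfying any essential BC) such that ∫_0^6 u'(x) v'(x) dx = ∫_0^6 f v dx for all v ∈ V.
Substituting f(x) = 5*sin(π*x/2), the right-hand side is ∫_0^6 (5*sin(π*x/2)) v dx.


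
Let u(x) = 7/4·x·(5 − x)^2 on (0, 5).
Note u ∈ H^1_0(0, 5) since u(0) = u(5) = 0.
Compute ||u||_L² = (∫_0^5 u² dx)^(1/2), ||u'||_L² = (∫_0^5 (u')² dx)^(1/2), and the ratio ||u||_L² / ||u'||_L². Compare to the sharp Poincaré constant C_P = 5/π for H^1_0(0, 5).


||u||_L² / ||u'||_L² = 5*sqrt(14)/14 < C_P = 5/π.

u(x) = 7/4·x·(5 − x)^2, so u'(x) = 21*x^2/4 - 35*x + 175/4.
u(x) = 7/4·x·(5 − x)^2 vanishes at x = 0 and x = 5, so u ∈ H^1_0(0, 5). Differentiate via the product rule and integrate the resulting polynomials term by term.
  ∫_0^5 u² dx = ∫_0^5 (49*x^6/16 - 245*x^5/4 + 3675*x^4/8 - 6125*x^3/4 + 30625*x^2/16) dx. Term by term:
    ∫_0^5 49*x^6/16 dx = 546875/16;  ∫_0^5 -245*x^5/4 dx = -3828125/24;  ∫_0^5 3675*x^4/8 dx = 2296875/8;
    ∫_0^5 -6125*x^3/4 dx = -3828125/16;  ∫_0^5 30625*x^2/16 dx = 3828125/48.
  Sum: 546875/16 − 3828125/24 + 2296875/8 − 3828125/16 + 3828125/48 = 109375/48.
  ∫_0^5 (u')² dx = ∫_0^5 (441*x^4/16 - 735*x^3/2 + 13475*x^2/8 - 6125*x/2 + 30625/16) dx. Term by term:
    ∫_0^5 441*x^4/16 dx = 275625/16;  ∫_0^5 -735*x^3/2 dx = -459375/8;  ∫_0^5 13475*x^2/8 dx = 1684375/24;
    ∫_0^5 -6125*x/2 dx = -153125/4;  ∫_0^5 30625/16 dx = 153125/16.
  Sum: 275625/16 − 459375/8 + 1684375/24 − 153125/4 + 153125/16 = 30625/24.
∫_0^5 u² dx = 109375/48, so ||u||_L² = 125*sqrt(21)/12.
∫_0^5 (u')² dx = 30625/24, so ||u'||_L² = 175*sqrt(6)/12.
Ratio ||u||_L² / ||u'||_L² = 5*sqrt(14)/14.
Sharp Poincaré constant on H^1_0(0, 5) is C_P = L/π = 5/π, achieved by sin(π/5·x).
A polynomial bump cannot attain the sharp Poincaré constant (only the first sine eigenfunction does), so the ratio is strictly less than C_P, consistent with ||u||_L² ≤ C_P ||u'||_L².


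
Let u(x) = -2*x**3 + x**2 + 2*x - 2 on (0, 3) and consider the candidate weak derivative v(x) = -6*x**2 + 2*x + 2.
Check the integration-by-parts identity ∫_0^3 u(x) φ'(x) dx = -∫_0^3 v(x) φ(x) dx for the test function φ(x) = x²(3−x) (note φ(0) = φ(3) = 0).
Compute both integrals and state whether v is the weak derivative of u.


LHS = 108, RHS = 108. Yes, v = u' weakly.

u(x) = -2*x**3 + x**2 + 2*x - 2, classical derivative u'(x) = -6*x**2 + 2*x + 2.
φ(x) = x²(3−x), so φ'(x) = 3*x*(2 - x).
Note φ(0) = φ(3) = 0, so the boundary term u·φ vanishes.
LHS = ∫_0^3 u(x) φ'(x) dx = ∫_0^3 (6*x^5 - 15*x^4 + 18*x^2 - 12*x) dx. Term by term:
  ∫_0^3 6*x^5 dx = 729;  ∫_0^3 -15*x^4 dx = -729;  ∫_0^3 18*x^2 dx = 162;
  ∫_0^3 -12*x dx = -54.
Sum: 729 − 729 + 162 − 54 = 108.
So LHS = 108.
∫_0^3 v(x) φ(x) dx = ∫_0^3 (6*x^5 - 20*x^4 + 4*x^3 + 6*x^2) dx. Term by term:
  ∫_0^3 6*x^5 dx = 729;  ∫_0^3 -20*x^4 dx = -972;  ∫_0^3 4*x^3 dx = 81;
  ∫_0^3 6*x^2 dx = 54.
Sum: 729 − 972 + 81 + 54 = -108.
So RHS = -∫_0^3 v(x) φ(x) dx = 108.
LHS = RHS, so the identity holds for this test φ.
Moreover u is smooth here and v(x) = u'(x) = -6*x**2 + 2*x + 2 pointwise, so the identity holds for every test function. Hence v is the weak derivative of u.


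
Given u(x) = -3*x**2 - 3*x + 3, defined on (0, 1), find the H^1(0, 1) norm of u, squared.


||u||_{H^1}^2 = 423/10

The H^1 norm (squared) on an interval (0, L) is
  ||u||_{H^1}^2 = ∫_0^L u(x)^2 dx + ∫_0^L u'(x)^2 dx.
Compute u'(x) = -6*x - 3.
Then u(x)^2 = 9*x**4 + 18*x**3 - 9*x**2 - 18*x + 9 and u'(x)^2 = 36*x**2 + 36*x + 9.
Integrate each monomial from 0 to 1 using ∫_0^1 c·x^n dx = c·1^(n+1)/(n+1):
  ∫_0^1 u(x)^2 dx = ∫_0^1 (9*x^4 + 18*x^3 - 9*x^2 - 18*x + 9) dx. Term by term:
    ∫_0^1 9*x^4 dx = 9/5;  ∫_0^1 18*x^3 dx = 9/2;  ∫_0^1 -9*x^2 dx = -3;
    ∫_0^1 -18*x dx = -9;  ∫_0^1 9 dx = 9.
  Sum: 9/5 + 9/2 − 3 − 9 + 9 = 33/10.
  ∫_0^1 u'(x)^2 dx = ∫_0^1 (36*x^2 + 36*x + 9) dx. Term by term:
    ∫_0^1 36*x^2 dx = 12;  ∫_0^1 36*x dx = 18;  ∫_0^1 9 dx = 9.
  Sum: 12 + 18 + 9 = 39.
Adding: ||u||_{H^1}^2 = 33/10 + 39 = 423/10.


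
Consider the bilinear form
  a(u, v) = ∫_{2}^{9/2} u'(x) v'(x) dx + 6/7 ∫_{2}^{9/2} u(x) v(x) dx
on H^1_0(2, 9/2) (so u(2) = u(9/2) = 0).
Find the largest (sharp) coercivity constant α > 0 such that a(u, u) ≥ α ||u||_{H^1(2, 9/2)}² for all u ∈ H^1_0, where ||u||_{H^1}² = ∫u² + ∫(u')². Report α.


α = 2*(75 + 14*π^2)/(7*(25 + 4*π^2))

Coercivity of a(·,·) on H^1_0(2, 9/2) means a(u, u) ≥ α ||u||_{H^1}² for every u ∈ H^1_0.
The interval has length L = 5/2, and Poincaré/coercivity depend only on L. Here a(u, u) = ∫(u')² + (6/7)·∫u².
Here 0 < c = 6/7 < 1. The condition a(u,u) ≥ α||u||_{H^1}² reads (1−α)∫(u')² ≥ (α−c)∫u². Any admissible α is ≤ 1 (rapidly oscillating u have ∫u²/∫(u')² → 0), and α = 1 would force 0 ≥ (1−c)∫u², impossible since c < 1; so 1−α > 0. By the sharp Poincaré inequality on H^1_0 of an interval of length L, ∫(u')² ≥ (π/L)²∫u² with equality for the first sine mode sin(π(x−x₀)/L) (x₀ the left endpoint), so the inequality holds for all u iff (1−α)(π/L)² ≥ α − c, i.e. α ≤ ((π/L)² + c)/((π/L)² + 1) = (1 + c(L/π)²)/(1 + (L/π)²). With (π/L)² = 4*π^2/25 and c = 6/7, the largest admissible constant is α = ((π/L)² + c)/((π/L)² + 1).
Simplifying, α = 2*(75 + 14*π^2)/(7*(25 + 4*π^2)).


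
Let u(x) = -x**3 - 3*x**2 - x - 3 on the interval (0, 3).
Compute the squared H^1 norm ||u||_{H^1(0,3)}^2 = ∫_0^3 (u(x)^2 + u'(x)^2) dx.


||u||_{H^1}^2 = 25518/7

The H^1 norm (squared) on an interval (0, L) is
  ||u||_{H^1}^2 = ∫_0^L u(x)^2 dx + ∫_0^L u'(x)^2 dx.
Compute u'(x) = -3*x**2 - 6*x - 1.
Then u(x)^2 = x**6 + 6*x**5 + 11*x**4 + 12*x**3 + 19*x**2 + 6*x + 9 and u'(x)^2 = 9*x**4 + 36*x**3 + 42*x**2 + 12*x + 1.
Integrate each monomial from 0 to 3 using ∫_0^3 c·x^n dx = c·3^(n+1)/(n+1):
  ∫_0^3 u(x)^2 dx = ∫_0^3 (x^6 + 6*x^5 + 11*x^4 + 12*x^3 + 19*x^2 + 6*x + 9) dx. Term by term:
    ∫_0^3 x^6 dx = 2187/7;  ∫_0^3 6*x^5 dx = 729;  ∫_0^3 11*x^4 dx = 2673/5;
    ∫_0^3 12*x^3 dx = 243;  ∫_0^3 19*x^2 dx = 171;  ∫_0^3 6*x dx = 27;
    ∫_0^3 9 dx = 27.
  Sum: 2187/7 + 729 + 2673/5 + 243 + 171 + 27 + 27 = 71541/35.
  ∫_0^3 u'(x)^2 dx = ∫_0^3 (9*x^4 + 36*x^3 + 42*x^2 + 12*x + 1) dx. Term by term:
    ∫_0^3 9*x^4 dx = 2187/5;  ∫_0^3 36*x^3 dx = 729;  ∫_0^3 42*x^2 dx = 378;
    ∫_0^3 12*x dx = 54;  ∫_0^3 1 dx = 3.
  Sum: 2187/5 + 729 + 378 + 54 + 3 = 8007/5.
Adding: ||u||_{H^1}^2 = 71541/35 + 8007/5 = 25518/7.


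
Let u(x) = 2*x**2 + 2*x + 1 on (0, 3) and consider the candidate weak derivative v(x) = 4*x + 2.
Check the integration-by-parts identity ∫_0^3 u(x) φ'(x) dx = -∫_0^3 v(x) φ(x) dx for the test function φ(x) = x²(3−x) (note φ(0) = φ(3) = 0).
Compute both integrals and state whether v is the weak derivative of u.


LHS = -621/10, RHS = -621/10. Yes, v = u' weakly.

u(x) = 2*x**2 + 2*x + 1, classical derivative u'(x) = 4*x + 2.
φ(x) = x²(3−x), so φ'(x) = 3*x*(2 - x).
Note φ(0) = φ(3) = 0, so the boundary term u·φ vanishes.
LHS = ∫_0^3 u(x) φ'(x) dx = ∫_0^3 (-6*x^4 + 6*x^3 + 9*x^2 + 6*x) dx. Term by term:
  ∫_0^3 -6*x^4 dx = -1458/5;  ∫_0^3 6*x^3 dx = 243/2;  ∫_0^3 9*x^2 dx = 81;
  ∫_0^3 6*x dx = 27.
Sum: -1458/5 + 243/2 + 81 + 27 = -621/10.
So LHS = -621/10.
∫_0^3 v(x) φ(x) dx = ∫_0^3 (-4*x^4 + 10*x^3 + 6*x^2) dx. Term by term:
  ∫_0^3 -4*x^4 dx = -972/5;  ∫_0^3 10*x^3 dx = 405/2;  ∫_0^3 6*x^2 dx = 54.
Sum: -972/5 + 405/2 + 54 = 621/10.
So RHS = -∫_0^3 v(x) φ(x) dx = -621/10.
LHS = RHS, so the identity holds for this test φ.
Moreover u is smooth here and v(x) = u'(x) = 4*x + 2 pointwise, so the identity holds for every test function. Hence v is the weak derivative of u.


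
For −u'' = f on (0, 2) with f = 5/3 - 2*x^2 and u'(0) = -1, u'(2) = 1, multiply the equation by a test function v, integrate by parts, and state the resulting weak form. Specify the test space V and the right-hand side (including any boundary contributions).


V = H^1(0, 2) (v unrestricted at boundary; u is determined up to an additive constant); weak form: ∫_0^2 u'v' dx = ∫_0^2 (5/3 - 2*x^2) v dx + v(2) + v(0) for all v ∈ V.

Multiply both sides by a test function v and integrate from 0 to 2:
  ∫_0^2 −u''(x) v(x) dx = ∫_0^2 f(x) v(x) dx.
Integrate the LHS by parts once:
  ∫_0^2 −u'' v dx = −[u'(x) v(x)]_0^2 + ∫_0^2 u'(x) v'(x) dx.
Thus ∫_0^2 u'(x) v'(x) dx = ∫_0^2 f(x) v(x) dx + [u'(x) v(x)]_0^2.
Choose V so that boundary terms are either known or forced to vanish.
u has inhomogeneous Neumann u'(0) = -1, u'(2) = 1. [u' v]_0^2 = (1)·v(2) − (-1)·v(0) = v(2) + v(0). Take V = H^1(0, 2); boundary term becomes part of RHS.
Weak formulation: find u (satisfying any essential BC) such that ∫_0^2 u'(x) v'(x) dx = ∫_0^2 f v dx + v(2) + v(0) for all v ∈ V (Neumann data are natural BCs: they enter the RHS as boundary terms).
Substituting f(x) = 5/3 - 2*x^2, the right-hand side is ∫_0^2 (5/3 - 2*x^2) v dx + v(2) + v(0).
Compatibility check (pure Neumann): taking v ≡ 1 ∈ V gives 0 = ∫_0^2 f dx + (1) − (-1), i.e. ∫_0^2 f dx must equal u'(0) − u'(2) = -2. Indeed ∫_0^2 (5/3 - 2*x^2) dx = -2, so the data are compatible. The solution is then unique only up to an additive constant (fix it e.g. by requiring ∫_0^2 u dx = 0).


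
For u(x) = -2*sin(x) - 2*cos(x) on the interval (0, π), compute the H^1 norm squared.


||u||_{H^1(0,π)}^2 = 8*π

u'(x) = 2*sin(x) - 2*cos(x).
Expand u² and (u')² and integrate term by term on (0, π), using: for integers n ≥ 1, ∫_0^π sin²(nx) dx = ∫_0^π cos²(nx) dx = π/2; for n ≠ n', ∫_0^π sin(nx)sin(n'x) dx = ∫_0^π cos(nx)cos(n'x) dx = 0; and by product-to-sum, ∫_0^π sin(nx)cos(n'x) dx = ½∫_0^π [sin((n+n')x) + sin((n−n')x)] dx, which is 0 when n+n' is even and 2n/(n²−n'²) when n+n' is odd (it need not vanish on (0, π)).
  u² squared terms: (-2)²·∫cos(x)² dx = 4·π/2 = 2*π;  (-2)²·∫sin(x)² dx = 4·π/2 = 2*π.
  u² cross terms: 2·(-2)·(-2)·∫cos(x)·sin(x) dx = 8·(0) = 0.
  So ∫_0^π u² dx = 2*π + 2*π + 0 = 4*π.
  (u')² squared terms: (-2)²·∫cos(x)² dx = 4·π/2 = 2*π;  (2)²·∫sin(x)² dx = 4·π/2 = 2*π.
  (u')² cross terms: 2·(-2)·(2)·∫cos(x)·sin(x) dx = -8·(0) = 0.
  So ∫_0^π (u')² dx = 2*π + 2*π + 0 = 4*π.
||u||_{H^1}^2 = (4*π) + (4*π) = 8*π.


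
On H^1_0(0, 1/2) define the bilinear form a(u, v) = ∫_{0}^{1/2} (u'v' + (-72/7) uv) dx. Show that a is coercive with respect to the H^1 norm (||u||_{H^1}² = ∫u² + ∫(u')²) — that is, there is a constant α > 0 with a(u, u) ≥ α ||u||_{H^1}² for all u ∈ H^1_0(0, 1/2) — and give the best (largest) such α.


α = 4*(-18 + 7*π^2)/(7*(1 + 4*π^2))

Coercivity of a(·,·) on H^1_0(0, 1/2) means a(u, u) ≥ α ||u||_{H^1}² for every u ∈ H^1_0.
The interval has length L = 1/2, and Poincaré/coercivity depend only on L. Here a(u, u) = ∫(u')² + (-72/7)·∫u².
Here c = -72/7 < 0 with |c| < (π/L)² = 4*π^2, so coercivity still holds. The condition a(u,u) ≥ α||u||_{H^1}² reads (1−α)∫(u')² ≥ (α−c)∫u². Any admissible α is ≤ 1 (rapidly oscillating u have ∫u²/∫(u')² → 0), and α = 1 would force 0 ≥ (1−c)∫u², impossible since c < 1; so 1−α > 0. By the sharp Poincaré inequality on H^1_0 of an interval of length L, ∫(u')² ≥ (π/L)²∫u² with equality for the first sine mode sin(π(x−x₀)/L) (x₀ the left endpoint), so the inequality holds for all u iff (1−α)(π/L)² ≥ α − c, i.e. α ≤ ((π/L)² + c)/((π/L)² + 1) = (1 + c(L/π)²)/(1 + (L/π)²). (Direct route, valid since c ≤ 0: Poincaré gives c∫u² ≥ c(L/π)²∫(u')², so a(u,u) ≥ (1 + c(L/π)²)∫(u')², while ||u||_{H^1}² ≤ (1 + (L/π)²)∫(u')²; dividing yields the same α.) With (π/L)² = 4*π^2 and c = -72/7, the largest admissible constant is α = ((π/L)² + c)/((π/L)² + 1).
Simplifying, α = 4*(-18 + 7*π^2)/(7*(1 + 4*π^2)).


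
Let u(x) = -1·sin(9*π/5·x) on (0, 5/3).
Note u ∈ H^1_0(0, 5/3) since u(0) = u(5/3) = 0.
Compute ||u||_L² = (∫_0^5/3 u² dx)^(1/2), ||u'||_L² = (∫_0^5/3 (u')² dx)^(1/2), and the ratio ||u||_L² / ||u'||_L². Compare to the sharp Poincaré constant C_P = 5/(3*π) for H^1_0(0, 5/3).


||u||_L² / ||u'||_L² = 5/(9*π) < C_P = 5/(3*π).

u(x) = -1·sin(9*π/5·x), so u'(x) = -9*π*cos(9*π*x/5)/5.
Writing u(x) = A·sin(kπx/L) with A = -1 and k = 3, use ∫_0^L sin²(kπx/L) dx = L/2 and ∫_0^L cos²(kπx/L) dx = L/2.
u² = 1·sin²(9*π/5·x) and (u')² = 81*π^2/25·cos²(9*π/5·x), and each of sin², cos² integrates to L/2 = 5/6 over (0, 5/3).
∫_0^5/3 u² dx = 5/6, so ||u||_L² = sqrt(30)/6.
∫_0^5/3 (u')² dx = 27*π^2/10, so ||u'||_L² = 3*sqrt(30)*π/10.
Ratio ||u||_L² / ||u'||_L² = 5/(9*π).
Sharp Poincaré constant on H^1_0(0, 5/3) is C_P = L/π = 5/(3*π), achieved by sin(3*π/5·x).
This is the k = 3 harmonic; the ratio L/(kπ) is strictly less than C_P = L/π, consistent with the sharp inequality ||u||_L² ≤ C_P ||u'||_L².


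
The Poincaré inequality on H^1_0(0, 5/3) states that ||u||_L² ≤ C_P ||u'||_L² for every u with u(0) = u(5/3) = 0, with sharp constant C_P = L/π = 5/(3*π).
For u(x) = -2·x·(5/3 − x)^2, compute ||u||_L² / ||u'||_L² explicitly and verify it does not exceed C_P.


||u||_L² / ||u'||_L² = 5*sqrt(14)/42 < C_P = 5/(3*π).

u(x) = -2·x·(5/3 − x)^2, so u'(x) = -6*x^2 + 40*x/3 - 50/9.
u(x) = -2·x·(5/3 − x)^2 vanishes at x = 0 and x = 5/3, so u ∈ H^1_0(0, 5/3). Differentiate via the product rule and integrate the resulting polynomials term by term.
  ∫_0^5/3 u² dx = ∫_0^5/3 (4*x^6 - 80*x^5/3 + 200*x^4/3 - 2000*x^3/27 + 2500*x^2/81) dx. Term by term:
    ∫_0^5/3 4*x^6 dx = 312500/15309;  ∫_0^5/3 -80*x^5/3 dx = -625000/6561;  ∫_0^5/3 200*x^4/3 dx = 125000/729;
    ∫_0^5/3 -2000*x^3/27 dx = -312500/2187;  ∫_0^5/3 2500*x^2/81 dx = 312500/6561.
  Sum: 312500/15309 − 625000/6561 + 125000/729 − 312500/2187 + 312500/6561 = 62500/45927.
  ∫_0^5/3 (u')² dx = ∫_0^5/3 (36*x^4 - 160*x^3 + 2200*x^2/9 - 4000*x/27 + 2500/81) dx. Term by term:
    ∫_0^5/3 36*x^4 dx = 2500/27;  ∫_0^5/3 -160*x^3 dx = -25000/81;  ∫_0^5/3 2200*x^2/9 dx = 275000/729;
    ∫_0^5/3 -4000*x/27 dx = -50000/243;  ∫_0^5/3 2500/81 dx = 12500/243.
  Sum: 2500/27 − 25000/81 + 275000/729 − 50000/243 + 12500/243 = 5000/729.
∫_0^5/3 u² dx = 62500/45927, so ||u||_L² = 250*sqrt(7)/567.
∫_0^5/3 (u')² dx = 5000/729, so ||u'||_L² = 50*sqrt(2)/27.
Ratio ||u||_L² / ||u'||_L² = 5*sqrt(14)/42.
Sharp Poincaré constant on H^1_0(0, 5/3) is C_P = L/π = 5/(3*π), achieved by sin(3*π/5·x).
A polynomial bump cannot attain the sharp Poincaré constant (only the first sine eigenfunction does), so the ratio is strictly less than C_P, consistent with ||u||_L² ≤ C_P ||u'||_L².


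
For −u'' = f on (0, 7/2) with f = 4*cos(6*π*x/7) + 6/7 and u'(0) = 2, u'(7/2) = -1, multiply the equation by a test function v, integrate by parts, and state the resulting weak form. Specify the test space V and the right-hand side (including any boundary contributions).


V = H^1(0, 7/2) (v unrestricted at boundary; u is determined up to an additive constant); weak form: ∫_0^7/2 u'v' dx = ∫_0^7/2 (4*cos(6*π*x/7) + 6/7) v dx − v(7/2) − 2·v(0) for all v ∈ V.

Multiply both sides by a test function v and integrate from 0 to 7/2:
  ∫_0^7/2 −u''(x) v(x) dx = ∫_0^7/2 f(x) v(x) dx.
Integrate the LHS by parts once:
  ∫_0^7/2 −u'' v dx = −[u'(x) v(x)]_0^7/2 + ∫_0^7/2 u'(x) v'(x) dx.
Thus ∫_0^7/2 u'(x) v'(x) dx = ∫_0^7/2 f(x) v(x) dx + [u'(x) v(x)]_0^7/2.
Choose V so that boundary terms are either known or forced to vanish.
u has inhomogeneous Neumann u'(0) = 2, u'(7/2) = -1. [u' v]_0^7/2 = (-1)·v(7/2) − (2)·v(0) = − v(7/2) − 2·v(0). Take V = H^1(0, 7/2); boundary term becomes part of RHS.
Weak formulation: find u (satisfying any essential BC) such that ∫_0^7/2 u'(x) v'(x) dx = ∫_0^7/2 f v dx − v(7/2) − 2·v(0) for all v ∈ V (Neumann data are natural BCs: they enter the RHS as boundary terms).
Substituting f(x) = 4*cos(6*π*x/7) + 6/7, the right-hand side is ∫_0^7/2 (4*cos(6*π*x/7) + 6/7) v dx − v(7/2) − 2·v(0).
Compatibility check (pure Neumann): taking v ≡ 1 ∈ V gives 0 = ∫_0^7/2 f dx + (-1) − (2), i.e. ∫_0^7/2 f dx must equal u'(0) − u'(7/2) = 3. Indeed ∫_0^7/2 (4*cos(6*π*x/7) + 6/7) dx = 3, so the data are compatible. The solution is then unique only up to an additive constant (fix it e.g. by requiring ∫_0^7/2 u dx = 0).


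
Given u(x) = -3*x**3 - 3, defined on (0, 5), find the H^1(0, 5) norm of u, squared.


||u||_{H^1}^2 = 2155005/14

The H^1 norm (squared) on an interval (0, L) is
  ||u||_{H^1}^2 = ∫_0^L u(x)^2 dx + ∫_0^L u'(x)^2 dx.
Compute u'(x) = -9*x**2.
Then u(x)^2 = 9*x**6 + 18*x**3 + 9 and u'(x)^2 = 81*x**4.
Integrate each monomial from 0 to 5 using ∫_0^5 c·x^n dx = c·5^(n+1)/(n+1):
  ∫_0^5 u(x)^2 dx = ∫_0^5 (9*x^6 + 18*x^3 + 9) dx. Term by term:
    ∫_0^5 9*x^6 dx = 703125/7;  ∫_0^5 18*x^3 dx = 5625/2;  ∫_0^5 9 dx = 45.
  Sum: 703125/7 + 5625/2 + 45 = 1446255/14.
  ∫_0^5 u'(x)^2 dx = ∫_0^5 (81*x^4) dx. Term by term:
    ∫_0^5 81*x^4 dx = 50625.
Adding: ||u||_{H^1}^2 = 1446255/14 + 50625 = 2155005/14.


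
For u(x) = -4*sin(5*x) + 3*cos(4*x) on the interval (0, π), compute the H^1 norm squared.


||u||_{H^1(0,π)}^2 = -1360/3 + 569*π/2

u'(x) = -12*sin(4*x) - 20*cos(5*x).
Expand u² and (u')² and integrate term by term on (0, π), using: for integers n ≥ 1, ∫_0^π sin²(nx) dx = ∫_0^π cos²(nx) dx = π/2; for n ≠ n', ∫_0^π sin(nx)sin(n'x) dx = ∫_0^π cos(nx)cos(n'x) dx = 0; and by product-to-sum, ∫_0^π sin(nx)cos(n'x) dx = ½∫_0^π [sin((n+n')x) + sin((n−n')x)] dx, which is 0 when n+n' is even and 2n/(n²−n'²) when n+n' is odd (it need not vanish on (0, π)).
  u² squared terms: (-4)²·∫sin(5x)² dx = 16·π/2 = 8*π;  (3)²·∫cos(4x)² dx = 9·π/2 = 9*π/2.
  u² cross terms: 2·(-4)·(3)·∫sin(5x)·cos(4x) dx = -24·(10/9) = -80/3.
  So ∫_0^π u² dx = 8*π + 9*π/2 − 80/3 = -80/3 + 25*π/2.
  (u')² squared terms: (-20)²·∫cos(5x)² dx = 400·π/2 = 200*π;  (-12)²·∫sin(4x)² dx = 144·π/2 = 72*π.
  (u')² cross terms: 2·(-20)·(-12)·∫cos(5x)·sin(4x) dx = 480·(-8/9) = -1280/3.
  So ∫_0^π (u')² dx = 200*π + 72*π − 1280/3 = -1280/3 + 272*π.
||u||_{H^1}^2 = (-80/3 + 25*π/2) + (-1280/3 + 272*π) = -1360/3 + 569*π/2.


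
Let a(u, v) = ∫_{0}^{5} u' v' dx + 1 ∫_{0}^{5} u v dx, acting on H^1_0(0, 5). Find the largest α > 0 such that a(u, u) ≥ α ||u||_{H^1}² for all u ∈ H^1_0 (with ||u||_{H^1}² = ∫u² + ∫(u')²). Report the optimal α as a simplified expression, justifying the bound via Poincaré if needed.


α = 1

Coercivity of a(·,·) on H^1_0(0, 5) means a(u, u) ≥ α ||u||_{H^1}² for every u ∈ H^1_0.
The interval has length L = 5, and Poincaré/coercivity depend only on L. Here a(u, u) = ∫(u')² + (1)·∫u².
Here c = 1 ≥ 1, so a(u,u) = ∫(u')² + c∫u² ≥ ∫(u')² + ∫u² = ||u||_{H^1}², i.e. α = 1 works. No larger α is possible: a(u,u) ≥ α||u||_{H^1}² means (1−α)∫(u')² ≥ (α−c)∫u², and for the modes u_n = sin(nπ(x−x₀)/L) (x₀ the left endpoint) one has ∫u_n²/∫(u_n')² = (L/(nπ))² → 0, so a(u_n,u_n)/||u_n||_{H^1}² → 1. Hence the optimal constant is α = 1.
Therefore α = 1.


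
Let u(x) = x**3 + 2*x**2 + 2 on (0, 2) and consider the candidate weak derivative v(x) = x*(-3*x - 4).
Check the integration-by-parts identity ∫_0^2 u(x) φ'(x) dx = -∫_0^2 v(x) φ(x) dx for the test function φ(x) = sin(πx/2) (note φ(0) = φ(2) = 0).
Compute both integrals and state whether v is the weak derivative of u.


LHS = -40/π + 96/π^3, RHS = -96/π^3 + 40/π. No, v is not the weak derivative of u.

u(x) = x**3 + 2*x**2 + 2, classical derivative u'(x) = 3*x**2 + 4*x.
φ(x) = sin(πx/2), so φ'(x) = π*cos(π*x/2)/2.
Note φ(0) = φ(2) = 0, so the boundary term u·φ vanishes.
LHS = ∫_0^2 u(x) φ'(x) dx = ∫_0^2 (π*x^3*cos(π*x/2)/2 + π*x^2*cos(π*x/2) + π*cos(π*x/2)) dx. Term by term:
  ∫_0^2 π*cos(π*x/2) dx = 0;  ∫_0^2 π*x^2*cos(π*x/2) dx = -16/π;  ∫_0^2 π*x^3*cos(π*x/2)/2 dx = -24/π + 96/π^3.
Sum: 0 − 16/π + -24/π + 96/π^3 = -40/π + 96/π^3.
So LHS = -40/π + 96/π^3.
∫_0^2 v(x) φ(x) dx = ∫_0^2 (-3*x^2*sin(π*x/2) - 4*x*sin(π*x/2)) dx. Term by term:
  ∫_0^2 -4*x*sin(π*x/2) dx = -16/π;  ∫_0^2 -3*x^2*sin(π*x/2) dx = -24/π + 96/π^3.
Sum: -16/π + -24/π + 96/π^3 = -40/π + 96/π^3.
So RHS = -∫_0^2 v(x) φ(x) dx = -96/π^3 + 40/π.
LHS − RHS = -80/π + 192/π^3 ≠ 0, so the identity fails.
(For a valid weak derivative the identity must hold for EVERY test function, in particular this one. The failure shows v is NOT the weak derivative of u.)
Correct weak derivative would be u'(x) = 3*x**2 + 4*x.


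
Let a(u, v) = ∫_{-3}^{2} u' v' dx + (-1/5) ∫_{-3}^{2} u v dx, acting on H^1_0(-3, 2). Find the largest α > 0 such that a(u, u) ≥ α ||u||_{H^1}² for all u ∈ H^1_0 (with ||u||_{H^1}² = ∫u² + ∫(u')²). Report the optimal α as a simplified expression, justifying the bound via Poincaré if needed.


α = (-5 + π^2)/(π^2 + 25)

Coercivity of a(·,·) on H^1_0(-3, 2) means a(u, u) ≥ α ||u||_{H^1}² for every u ∈ H^1_0.
The interval has length L = 5, and Poincaré/coercivity depend only on L. Here a(u, u) = ∫(u')² + (-1/5)·∫u².
Here c = -1/5 < 0 with |c| < (π/L)² = π^2/25, so coercivity still holds. The condition a(u,u) ≥ α||u||_{H^1}² reads (1−α)∫(u')² ≥ (α−c)∫u². Any admissible α is ≤ 1 (rapidly oscillating u have ∫u²/∫(u')² → 0), and α = 1 would force 0 ≥ (1−c)∫u², impossible since c < 1; so 1−α > 0. By the sharp Poincaré inequality on H^1_0 of an interval of length L, ∫(u')² ≥ (π/L)²∫u² with equality for the first sine mode sin(π(x−x₀)/L) (x₀ the left endpoint), so the inequality holds for all u iff (1−α)(π/L)² ≥ α − c, i.e. α ≤ ((π/L)² + c)/((π/L)² + 1) = (1 + c(L/π)²)/(1 + (L/π)²). (Direct route, valid since c ≤ 0: Poincaré gives c∫u² ≥ c(L/π)²∫(u')², so a(u,u) ≥ (1 + c(L/π)²)∫(u')², while ||u||_{H^1}² ≤ (1 + (L/π)²)∫(u')²; dividing yields the same α.) With (π/L)² = π^2/25 and c = -1/5, the largest admissible constant is α = ((π/L)² + c)/((π/L)² + 1).
Simplifying, α = (-5 + π^2)/(π^2 + 25).


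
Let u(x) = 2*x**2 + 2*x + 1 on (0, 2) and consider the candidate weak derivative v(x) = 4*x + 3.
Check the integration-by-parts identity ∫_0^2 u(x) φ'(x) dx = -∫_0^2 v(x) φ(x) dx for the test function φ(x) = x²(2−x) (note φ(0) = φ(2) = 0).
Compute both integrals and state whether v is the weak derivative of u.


LHS = -136/15, RHS = -52/5. No, v is not the weak derivative of u.

u(x) = 2*x**2 + 2*x + 1, classical derivative u'(x) = 4*x + 2.
φ(x) = x²(2−x), so φ'(x) = x*(4 - 3*x).
Note φ(0) = φ(2) = 0, so the boundary term u·φ vanishes.
LHS = ∫_0^2 u(x) φ'(x) dx = ∫_0^2 (-6*x^4 + 2*x^3 + 5*x^2 + 4*x) dx. Term by term:
  ∫_0^2 -6*x^4 dx = -192/5;  ∫_0^2 2*x^3 dx = 8;  ∫_0^2 5*x^2 dx = 40/3;
  ∫_0^2 4*x dx = 8.
Sum: -192/5 + 8 + 40/3 + 8 = -136/15.
So LHS = -136/15.
∫_0^2 v(x) φ(x) dx = ∫_0^2 (-4*x^4 + 5*x^3 + 6*x^2) dx. Term by term:
  ∫_0^2 -4*x^4 dx = -128/5;  ∫_0^2 5*x^3 dx = 20;  ∫_0^2 6*x^2 dx = 16.
Sum: -128/5 + 20 + 16 = 52/5.
So RHS = -∫_0^2 v(x) φ(x) dx = -52/5.
LHS − RHS = 4/3 ≠ 0, so the identity fails.
(For a valid weak derivative the identity must hold for EVERY test function, in particular this one. The failure shows v is NOT the weak derivative of u.)
Correct weak derivative would be u'(x) = 4*x + 2.


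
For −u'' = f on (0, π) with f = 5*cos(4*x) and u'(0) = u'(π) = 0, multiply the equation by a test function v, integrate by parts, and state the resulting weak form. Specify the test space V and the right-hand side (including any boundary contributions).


V = H^1(0, π) (no boundary constraint on v; u is determined up to an additive constant); weak form: ∫_0^π u'v' dx = ∫_0^π (5*cos(4*x)) v dx for all v ∈ V.

Multiply both sides by a test function v and integrate from 0 to π:
  ∫_0^π −u''(x) v(x) dx = ∫_0^π f(x) v(x) dx.
Integrate the LHS by parts once:
  ∫_0^π −u'' v dx = −[u'(x) v(x)]_0^π + ∫_0^π u'(x) v'(x) dx.
Thus ∫_0^π u'(x) v'(x) dx = ∫_0^π f(x) v(x) dx + [u'(x) v(x)]_0^π.
Choose V so that boundary terms are either known or forced to vanish.
u has homogeneous Neumann: u'(0) = u'(π) = 0. So [u' v]_0^π = 0·v(π) − 0·v(0) = 0 for any v; take V = H^1(0, π).
Weak formulation: find u (satisfying any essential BC) such that ∫_0^π u'(x) v'(x) dx = ∫_0^π f v dx for all v ∈ V (homogeneous Neumann, so boundary terms vanish).
Substituting f(x) = 5*cos(4*x), the right-hand side is ∫_0^π (5*cos(4*x)) v dx.
Compatibility check (pure Neumann): taking v ≡ 1 ∈ V gives 0 = ∫_0^π f dx + (0) − (0), i.e. ∫_0^π f dx must equal u'(0) − u'(π) = 0. Indeed ∫_0^π (5*cos(4*x)) dx = 0, so the data are compatible. The solution is then unique only up to an additive constant (fix it e.g. by requiring ∫_0^π u dx = 0).


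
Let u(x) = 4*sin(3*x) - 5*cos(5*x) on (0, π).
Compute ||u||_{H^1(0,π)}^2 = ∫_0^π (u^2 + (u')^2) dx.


||u||_{H^1(0,π)}^2 = 405*π

u'(x) = 25*sin(5*x) + 12*cos(3*x).
Expand u² and (u')² and integrate term by term on (0, π), using: for integers n ≥ 1, ∫_0^π sin²(nx) dx = ∫_0^π cos²(nx) dx = π/2; for n ≠ n', ∫_0^π sin(nx)sin(n'x) dx = ∫_0^π cos(nx)cos(n'x) dx = 0; and by product-to-sum, ∫_0^π sin(nx)cos(n'x) dx = ½∫_0^π [sin((n+n')x) + sin((n−n')x)] dx, which is 0 when n+n' is even and 2n/(n²−n'²) when n+n' is odd (it need not vanish on (0, π)).
  u² squared terms: (-5)²·∫cos(5x)² dx = 25·π/2 = 25*π/2;  (4)²·∫sin(3x)² dx = 16·π/2 = 8*π.
  u² cross terms: 2·(-5)·(4)·∫cos(5x)·sin(3x) dx = -40·(0) = 0.
  So ∫_0^π u² dx = 25*π/2 + 8*π + 0 = 41*π/2.
  (u')² squared terms: (12)²·∫cos(3x)² dx = 144·π/2 = 72*π;  (25)²·∫sin(5x)² dx = 625·π/2 = 625*π/2.
  (u')² cross terms: 2·(12)·(25)·∫cos(3x)·sin(5x) dx = 600·(0) = 0.
  So ∫_0^π (u')² dx = 72*π + 625*π/2 + 0 = 769*π/2.
||u||_{H^1}^2 = (41*π/2) + (769*π/2) = 405*π.


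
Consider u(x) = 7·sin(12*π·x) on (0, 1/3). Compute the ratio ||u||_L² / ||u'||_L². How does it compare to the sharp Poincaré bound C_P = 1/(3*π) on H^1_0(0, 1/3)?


||u||_L² / ||u'||_L² = 1/(12*π) < C_P = 1/(3*π).

u(x) = 7·sin(12*π·x), so u'(x) = 84*π*cos(12*π*x).
Writing u(x) = A·sin(kπx/L) with A = 7 and k = 4, use ∫_0^L sin²(kπx/L) dx = L/2 and ∫_0^L cos²(kπx/L) dx = L/2.
u² = 49·sin²(12*π·x) and (u')² = 7056*π^2·cos²(12*π·x), and each of sin², cos² integrates to L/2 = 1/6 over (0, 1/3).
∫_0^1/3 u² dx = 49/6, so ||u||_L² = 7*sqrt(6)/6.
∫_0^1/3 (u')² dx = 1176*π^2, so ||u'||_L² = 14*sqrt(6)*π.
Ratio ||u||_L² / ||u'||_L² = 1/(12*π).
Sharp Poincaré constant on H^1_0(0, 1/3) is C_P = L/π = 1/(3*π), achieved by sin(3*π·x).
This is the k = 4 harmonic; the ratio L/(kπ) is strictly less than C_P = L/π, consistent with the sharp inequality ||u||_L² ≤ C_P ||u'||_L².


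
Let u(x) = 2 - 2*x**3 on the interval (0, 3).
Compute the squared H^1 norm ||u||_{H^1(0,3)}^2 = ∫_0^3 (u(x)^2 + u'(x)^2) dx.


||u||_{H^1}^2 = 99726/35

The H^1 norm (squared) on an interval (0, L) is
  ||u||_{H^1}^2 = ∫_0^L u(x)^2 dx + ∫_0^L u'(x)^2 dx.
Compute u'(x) = -6*x**2.
Then u(x)^2 = 4*x**6 - 8*x**3 + 4 and u'(x)^2 = 36*x**4.
Integrate each monomial from 0 to 3 using ∫_0^3 c·x^n dx = c·3^(n+1)/(n+1):
  ∫_0^3 u(x)^2 dx = ∫_0^3 (4*x^6 - 8*x^3 + 4) dx. Term by term:
    ∫_0^3 4*x^6 dx = 8748/7;  ∫_0^3 -8*x^3 dx = -162;  ∫_0^3 4 dx = 12.
  Sum: 8748/7 − 162 + 12 = 7698/7.
  ∫_0^3 u'(x)^2 dx = ∫_0^3 (36*x^4) dx. Term by term:
    ∫_0^3 36*x^4 dx = 8748/5.
Adding: ||u||_{H^1}^2 = 7698/7 + 8748/5 = 99726/35.
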